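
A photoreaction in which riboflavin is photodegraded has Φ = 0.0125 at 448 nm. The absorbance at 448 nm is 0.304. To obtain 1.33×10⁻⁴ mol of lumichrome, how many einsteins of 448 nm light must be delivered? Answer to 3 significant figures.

Photons that must be absorbed: 1.33×10⁻⁴ / 0.0125 = 0.01064 mol.
Fraction absorbed: 1 − 10^(−0.304) = 0.5034.
Incident photons needed: 0.01064 / 0.5034 = 0.02114 mol.

0.0211 einstein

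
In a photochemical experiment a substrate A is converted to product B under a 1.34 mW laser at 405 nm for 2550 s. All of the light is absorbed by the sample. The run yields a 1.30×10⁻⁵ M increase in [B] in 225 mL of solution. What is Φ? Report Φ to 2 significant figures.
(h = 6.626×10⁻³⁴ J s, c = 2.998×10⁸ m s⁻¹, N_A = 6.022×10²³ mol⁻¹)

Product: (1.30×10⁻⁵ M)(0.225 L) = 2.925×10⁻⁶ mol.
Photon energy at 405 nm: hc/λ = (6.626×10⁻³⁴)(2.998×10⁸)/(405×10⁻⁹) = 4.905×10⁻¹⁹ J.
Energy delivered: (1.34 mW)(2550 s) = 3.417 J.
Photons incident: 3.417 / 4.905×10⁻¹⁹ = 6.966×10¹⁸, i.e. 6.966×10¹⁸/6.022×10²³ = 1.157×10⁻⁵ mol.
Φ = 2.925×10⁻⁶ mol / 1.157×10⁻⁵ mol photons = 0.25.

Φ = 0.25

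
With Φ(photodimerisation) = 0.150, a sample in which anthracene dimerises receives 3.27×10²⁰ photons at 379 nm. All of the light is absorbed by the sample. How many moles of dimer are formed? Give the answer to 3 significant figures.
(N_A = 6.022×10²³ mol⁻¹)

8.15×10⁻⁵ mol

Moles of photons: 3.27×10²⁰ / 6.022×10²³ = 5.430×10⁻⁴ mol.
Product: Φ × n_abs = 0.150 × 5.430×10⁻⁴ = 8.145×10⁻⁵ mol.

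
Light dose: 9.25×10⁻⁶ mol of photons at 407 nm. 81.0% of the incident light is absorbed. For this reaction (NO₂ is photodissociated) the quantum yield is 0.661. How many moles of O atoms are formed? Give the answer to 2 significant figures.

Photons absorbed: 0.810 × 9.25×10⁻⁶ = 7.493×10⁻⁶ mol.
Product: Φ × n_abs = 0.661 × 7.493×10⁻⁶ = 4.953×10⁻⁶ mol.

5.0×10⁻⁶ mol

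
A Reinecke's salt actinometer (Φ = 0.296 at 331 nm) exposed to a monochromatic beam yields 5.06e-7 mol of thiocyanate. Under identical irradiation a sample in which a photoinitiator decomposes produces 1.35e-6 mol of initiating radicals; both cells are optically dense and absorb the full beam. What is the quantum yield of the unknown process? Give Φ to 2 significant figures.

Photons absorbed by the actinometer: 5.06e-7 / 0.296 = 1.709e-6 mol.
Φ(unknown) = 1.35e-6 / 1.709e-6 = 0.79.

Φ = 0.79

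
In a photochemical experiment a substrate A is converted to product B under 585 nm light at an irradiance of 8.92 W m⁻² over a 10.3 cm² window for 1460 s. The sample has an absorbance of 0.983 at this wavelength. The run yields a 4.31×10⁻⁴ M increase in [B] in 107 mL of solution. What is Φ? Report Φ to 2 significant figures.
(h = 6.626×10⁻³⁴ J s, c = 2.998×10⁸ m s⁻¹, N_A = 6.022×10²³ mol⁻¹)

Product: (4.31×10⁻⁴ M)(0.107 L) = 4.612×10⁻⁵ mol.
Photon energy at 585 nm: hc/λ = (6.626×10⁻³⁴)(2.998×10⁸)/(585×10⁻⁹) = 3.396×10⁻¹⁹ J.
Energy delivered: (8.92 W m⁻²)(10.3×10⁻⁴ m²)(1460 s) = 13.41 J.
Photons incident: 13.41 / 3.396×10⁻¹⁹ = 3.949×10¹⁹, i.e. 3.949×10¹⁹/6.022×10²³ = 6.558×10⁻⁵ mol.
Fraction absorbed: 1 − 10^(−0.983) = 0.8960.
Photons absorbed: 0.8960 × 6.558×10⁻⁵ = 5.876×10⁻⁵ mol.
Φ = 4.612×10⁻⁵ mol / 5.876×10⁻⁵ mol photons = 0.78.

Φ = 0.78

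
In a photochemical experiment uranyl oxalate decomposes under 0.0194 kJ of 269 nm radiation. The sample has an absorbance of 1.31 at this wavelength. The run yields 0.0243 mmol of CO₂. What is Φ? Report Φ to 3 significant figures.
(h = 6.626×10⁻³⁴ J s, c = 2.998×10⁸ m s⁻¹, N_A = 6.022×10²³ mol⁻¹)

Φ = 0.586

Product: 0.0243 mmol = 2.43×10⁻⁵ mol.
Photon energy at 269 nm: hc/λ = (6.626×10⁻³⁴)(2.998×10⁸)/(269×10⁻⁹) = 7.385×10⁻¹⁹ J.
Incident energy: 0.0194 kJ = 19.4 J.
Photons incident: 19.4 / 7.385×10⁻¹⁹ = 2.627×10¹⁹, i.e. 2.627×10¹⁹/6.022×10²³ = 4.362×10⁻⁵ mol.
Fraction absorbed: 1 − 10^(−1.31) = 0.9510.
Photons absorbed: 0.9510 × 4.362×10⁻⁵ = 4.148×10⁻⁵ mol.
Φ = 2.43×10⁻⁵ mol / 4.148×10⁻⁵ mol photons = 0.586.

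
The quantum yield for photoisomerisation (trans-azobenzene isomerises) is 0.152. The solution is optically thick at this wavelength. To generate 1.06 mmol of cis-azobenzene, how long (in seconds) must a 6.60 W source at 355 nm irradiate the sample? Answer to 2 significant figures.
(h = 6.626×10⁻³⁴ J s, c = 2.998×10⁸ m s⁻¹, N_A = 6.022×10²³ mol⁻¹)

Product: 1.06 mmol = 0.00106 mol.
Photons that must be absorbed: 0.00106 / 0.152 = 0.006974 mol.
Photon energy: hc/λ = 5.596×10⁻¹⁹ J; per mole, 3.370×10⁵ J mol⁻¹.
Energy required: 0.006974 × 3.370×10⁵ = 2350 J.
Time: 2350 J / 6.6 W = 360 s.

t ≈ 360 s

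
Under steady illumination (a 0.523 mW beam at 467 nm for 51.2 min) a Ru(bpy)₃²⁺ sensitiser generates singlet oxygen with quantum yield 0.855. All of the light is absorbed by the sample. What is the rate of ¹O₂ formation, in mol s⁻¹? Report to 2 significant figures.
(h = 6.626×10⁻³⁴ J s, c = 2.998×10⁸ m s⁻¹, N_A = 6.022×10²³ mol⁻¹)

1.7×10⁻⁹ mol s⁻¹

Photon energy at 467 nm: hc/λ = (6.626×10⁻³⁴)(2.998×10⁸)/(467×10⁻⁹) = 4.254×10⁻¹⁹ J.
Energy delivered: (0.523 mW)(3072 s) = 1.607 J.
Photons incident: 1.607 / 4.254×10⁻¹⁹ = 3.778×10¹⁸, i.e. 3.778×10¹⁸/6.022×10²³ = 6.274×10⁻⁶ mol.
Product formed: 0.855 × 6.274×10⁻⁶ = 5.364×10⁻⁶ mol.
Rate: 5.364×10⁻⁶ / 3072 s = 1.7×10⁻⁹ mol s⁻¹.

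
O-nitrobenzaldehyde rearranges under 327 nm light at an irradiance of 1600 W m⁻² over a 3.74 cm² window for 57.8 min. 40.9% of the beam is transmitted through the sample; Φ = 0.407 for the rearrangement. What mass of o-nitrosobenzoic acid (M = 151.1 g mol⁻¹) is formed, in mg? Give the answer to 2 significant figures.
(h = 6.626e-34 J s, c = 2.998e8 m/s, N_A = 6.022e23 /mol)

Photon energy at 327 nm: hc/λ = (6.626e-34)(2.998e8)/(327e-9) = 6.075e-19 J.
Energy delivered: (1600 W m⁻²)(3.74e-4 m²)(3468 s) = 2075 J.
Photons incident: 2075 / 6.075e-19 = 3.416e21, i.e. 3.416e21/6.022e23 = 0.005673 mol.
Fraction absorbed: 1 − 40.9/100 = 0.5910.
Photons absorbed: 0.5910 × 0.005673 = 0.003353 mol.
Product: Φ × n_abs = 0.407 × 0.003353 = 0.001365 mol.
Mass: 0.001365 × 151.1 = 0.2063 g = 210 mg.

210 mg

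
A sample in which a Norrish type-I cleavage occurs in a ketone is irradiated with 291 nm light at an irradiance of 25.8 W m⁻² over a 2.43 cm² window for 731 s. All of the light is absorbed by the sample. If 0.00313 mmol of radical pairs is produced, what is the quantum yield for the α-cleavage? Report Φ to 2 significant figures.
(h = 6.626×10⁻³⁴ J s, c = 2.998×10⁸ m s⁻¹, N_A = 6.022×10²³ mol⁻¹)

Product: 0.00313 mmol = 3.13×10⁻⁶ mol.
Photon energy at 291 nm: hc/λ = (6.626×10⁻³⁴)(2.998×10⁸)/(291×10⁻⁹) = 6.826×10⁻¹⁹ J.
Energy delivered: (25.8 W m⁻²)(2.43×10⁻⁴ m²)(731 s) = 4.583 J.
Photons incident: 4.583 / 6.826×10⁻¹⁹ = 6.714×10¹⁸, i.e. 6.714×10¹⁸/6.022×10²³ = 1.115×10⁻⁵ mol.
Φ = 3.13×10⁻⁶ mol / 1.115×10⁻⁵ mol photons = 0.28.

Φ = 0.28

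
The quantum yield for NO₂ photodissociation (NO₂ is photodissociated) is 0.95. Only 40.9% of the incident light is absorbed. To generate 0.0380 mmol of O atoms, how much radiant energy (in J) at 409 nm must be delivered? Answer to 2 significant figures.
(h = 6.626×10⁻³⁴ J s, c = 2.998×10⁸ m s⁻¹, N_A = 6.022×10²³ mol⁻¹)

29 J

Product: 0.0380 mmol = 3.80×10⁻⁵ mol.
Photons that must be absorbed: 3.80×10⁻⁵ / 0.95 = 4.000×10⁻⁵ mol.
Incident photons needed: 4.000×10⁻⁵ / 0.409 = 9.780×10⁻⁵ mol.
Photon energy: hc/λ = 4.857×10⁻¹⁹ J; per mole, 2.925×10⁵ J mol⁻¹.
Energy required: 9.780×10⁻⁵ × 2.925×10⁵ = 29 J.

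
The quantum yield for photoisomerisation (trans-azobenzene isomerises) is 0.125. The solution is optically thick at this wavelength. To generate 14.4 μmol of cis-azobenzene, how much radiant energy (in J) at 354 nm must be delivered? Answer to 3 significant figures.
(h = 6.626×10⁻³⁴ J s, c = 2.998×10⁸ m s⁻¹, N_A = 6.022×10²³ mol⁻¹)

38.9 J

Product: 14.4 μmol = 1.44×10⁻⁵ mol.
Photons that must be absorbed: 1.44×10⁻⁵ / 0.125 = 1.152×10⁻⁴ mol.
Photon energy: hc/λ = 5.612×10⁻¹⁹ J; per mole, 3.380×10⁵ J mol⁻¹.
Energy required: 1.152×10⁻⁴ × 3.380×10⁵ = 38.9 J.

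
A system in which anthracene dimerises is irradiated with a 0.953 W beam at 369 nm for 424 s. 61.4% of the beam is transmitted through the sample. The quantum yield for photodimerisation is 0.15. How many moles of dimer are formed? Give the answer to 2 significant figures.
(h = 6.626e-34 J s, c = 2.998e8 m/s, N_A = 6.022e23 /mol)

7.2e-5 mol

Photon energy at 369 nm: hc/λ = (6.626e-34)(2.998e8)/(369e-9) = 5.383e-19 J.
Energy delivered: (0.953 W)(424 s) = 404.1 J.
Photons incident: 404.1 / 5.383e-19 = 7.507e20, i.e. 7.507e20/6.022e23 = 0.001247 mol.
Fraction absorbed: 1 − 61.4/100 = 0.3860.
Photons absorbed: 0.3860 × 0.001247 = 4.813e-4 mol.
Product: Φ × n_abs = 0.15 × 4.813e-4 = 7.220e-5 mol.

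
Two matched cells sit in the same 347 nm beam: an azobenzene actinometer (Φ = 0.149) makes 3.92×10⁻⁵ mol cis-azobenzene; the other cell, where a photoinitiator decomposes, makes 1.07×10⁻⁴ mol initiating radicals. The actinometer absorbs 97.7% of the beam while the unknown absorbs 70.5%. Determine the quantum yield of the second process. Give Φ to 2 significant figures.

Φ = 0.56

Photons absorbed by the actinometer: 3.92×10⁻⁵ / 0.149 = 2.631×10⁻⁴ mol.
Incident flux: 2.631×10⁻⁴ / 0.977 = 2.693×10⁻⁴ einstein.
Absorbed by unknown: 0.705 × 2.693×10⁻⁴ = 1.899×10⁻⁴ mol.
Φ(unknown) = 1.07×10⁻⁴ / 1.899×10⁻⁴ = 0.56.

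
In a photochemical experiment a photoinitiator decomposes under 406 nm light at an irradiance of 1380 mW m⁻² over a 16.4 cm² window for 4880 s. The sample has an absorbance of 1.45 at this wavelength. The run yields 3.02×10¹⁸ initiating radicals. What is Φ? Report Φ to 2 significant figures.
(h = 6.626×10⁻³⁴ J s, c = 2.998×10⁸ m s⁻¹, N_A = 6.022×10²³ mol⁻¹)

Φ = 0.14

Product: 3.02×10¹⁸ / 6.022×10²³ = 5.015×10⁻⁶ mol.
Photon energy at 406 nm: hc/λ = (6.626×10⁻³⁴)(2.998×10⁸)/(406×10⁻⁹) = 4.893×10⁻¹⁹ J.
Energy delivered: (1380 mW m⁻²)(16.4×10⁻⁴ m²)(4880 s) = 11.04 J.
Photons incident: 11.04 / 4.893×10⁻¹⁹ = 2.256×10¹⁹, i.e. 2.256×10¹⁹/6.022×10²³ = 3.746×10⁻⁵ mol.
Fraction absorbed: 1 − 10^(−1.45) = 0.9645.
Photons absorbed: 0.9645 × 3.746×10⁻⁵ = 3.613×10⁻⁵ mol.
Φ = 5.015×10⁻⁶ mol / 3.613×10⁻⁵ mol photons = 0.14.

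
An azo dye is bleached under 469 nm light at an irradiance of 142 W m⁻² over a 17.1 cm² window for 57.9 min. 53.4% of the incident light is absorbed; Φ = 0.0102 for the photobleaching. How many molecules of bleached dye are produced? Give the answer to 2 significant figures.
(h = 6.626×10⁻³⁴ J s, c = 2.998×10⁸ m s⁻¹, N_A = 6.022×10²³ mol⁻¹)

Photon energy at 469 nm: hc/λ = (6.626×10⁻³⁴)(2.998×10⁸)/(469×10⁻⁹) = 4.236×10⁻¹⁹ J.
Energy delivered: (142 W m⁻²)(17.1×10⁻⁴ m²)(3474 s) = 843.6 J.
Photons incident: 843.6 / 4.236×10⁻¹⁹ = 1.992×10²¹, i.e. 1.992×10²¹/6.022×10²³ = 0.003308 mol.
Photons absorbed: 0.534 × 0.003308 = 0.001766 mol.
Product: Φ × n_abs = 0.0102 × 0.001766 = 1.801×10⁻⁵ mol.
As a count: 1.801×10⁻⁵ × 6.022×10²³ = 1.1×10¹⁹.

1.1×10¹⁹ molecules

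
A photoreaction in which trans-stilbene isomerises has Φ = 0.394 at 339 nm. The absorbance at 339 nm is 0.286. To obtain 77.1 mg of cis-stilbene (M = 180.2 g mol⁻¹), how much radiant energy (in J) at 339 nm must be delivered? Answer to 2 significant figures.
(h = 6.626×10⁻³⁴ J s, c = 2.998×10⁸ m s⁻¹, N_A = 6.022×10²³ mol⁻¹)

Product: 77.1 mg / 180.2 g mol⁻¹ = 4.279×10⁻⁴ mol.
Photons that must be absorbed: 4.279×10⁻⁴ / 0.394 = 0.001086 mol.
Fraction absorbed: 1 − 10^(−0.286) = 0.4824.
Incident photons needed: 0.001086 / 0.4824 = 0.002251 mol.
Photon energy: hc/λ = 5.860×10⁻¹⁹ J; per mole, 3.529×10⁵ J mol⁻¹.
Energy required: 0.002251 × 3.529×10⁵ = 790 J.

790 J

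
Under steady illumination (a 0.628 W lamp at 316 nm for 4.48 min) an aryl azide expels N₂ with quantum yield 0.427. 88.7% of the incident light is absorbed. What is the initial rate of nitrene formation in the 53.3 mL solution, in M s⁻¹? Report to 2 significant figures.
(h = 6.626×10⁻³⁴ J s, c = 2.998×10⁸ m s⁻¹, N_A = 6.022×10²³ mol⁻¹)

1.2×10⁻⁵ M s⁻¹

Photon energy at 316 nm: hc/λ = (6.626×10⁻³⁴)(2.998×10⁸)/(316×10⁻⁹) = 6.286×10⁻¹⁹ J.
Energy delivered: (0.628 W)(268.8 s) = 168.8 J.
Photons incident: 168.8 / 6.286×10⁻¹⁹ = 2.685×10²⁰, i.e. 2.685×10²⁰/6.022×10²³ = 4.459×10⁻⁴ mol.
Photons absorbed: 0.887 × 4.459×10⁻⁴ = 3.955×10⁻⁴ mol.
Product formed: 0.427 × 3.955×10⁻⁴ = 1.689×10⁻⁴ mol.
Rate: 1.689×10⁻⁴ mol / (268.8 s × 0.0533 L) = 1.2×10⁻⁵ M s⁻¹.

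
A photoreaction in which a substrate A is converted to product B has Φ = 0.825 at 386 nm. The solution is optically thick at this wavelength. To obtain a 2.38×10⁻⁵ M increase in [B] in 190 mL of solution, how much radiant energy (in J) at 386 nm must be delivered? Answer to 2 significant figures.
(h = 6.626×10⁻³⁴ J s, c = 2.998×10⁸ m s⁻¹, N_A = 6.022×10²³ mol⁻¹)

1.7 J

Product: (2.38×10⁻⁵ M)(0.19 L) = 4.522×10⁻⁶ mol.
Photons that must be absorbed: 4.522×10⁻⁶ / 0.825 = 5.481×10⁻⁶ mol.
Photon energy: hc/λ = 5.146×10⁻¹⁹ J; per mole, 3.099×10⁵ J mol⁻¹.
Energy required: 5.481×10⁻⁶ × 3.099×10⁵ = 1.7 J.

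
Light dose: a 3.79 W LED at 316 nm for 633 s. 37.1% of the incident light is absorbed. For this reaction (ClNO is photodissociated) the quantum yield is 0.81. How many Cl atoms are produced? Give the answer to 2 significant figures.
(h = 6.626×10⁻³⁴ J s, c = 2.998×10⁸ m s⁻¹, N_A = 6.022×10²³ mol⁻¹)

1.1×10²¹ atoms

Photon energy at 316 nm: hc/λ = (6.626×10⁻³⁴)(2.998×10⁸)/(316×10⁻⁹) = 6.286×10⁻¹⁹ J.
Energy delivered: (3.79 W)(633 s) = 2399 J.
Photons incident: 2399 / 6.286×10⁻¹⁹ = 3.816×10²¹, i.e. 3.816×10²¹/6.022×10²³ = 0.006337 mol.
Photons absorbed: 0.371 × 0.006337 = 0.002351 mol.
Product: Φ × n_abs = 0.81 × 0.002351 = 0.001904 mol.
As a count: 0.001904 × 6.022×10²³ = 1.1×10²¹.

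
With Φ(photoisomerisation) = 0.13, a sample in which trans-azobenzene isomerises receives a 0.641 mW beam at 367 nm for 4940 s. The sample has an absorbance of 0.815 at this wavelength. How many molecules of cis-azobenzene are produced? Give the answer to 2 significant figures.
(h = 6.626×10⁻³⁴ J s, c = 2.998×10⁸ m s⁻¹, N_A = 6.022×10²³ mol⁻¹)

6.4×10¹⁷ molecules

Photon energy at 367 nm: hc/λ = (6.626×10⁻³⁴)(2.998×10⁸)/(367×10⁻⁹) = 5.413×10⁻¹⁹ J.
Energy delivered: (0.641 mW)(4940 s) = 3.167 J.
Photons incident: 3.167 / 5.413×10⁻¹⁹ = 5.851×10¹⁸, i.e. 5.851×10¹⁸/6.022×10²³ = 9.716×10⁻⁶ mol.
Fraction absorbed: 1 − 10^(−0.815) = 0.8469.
Photons absorbed: 0.8469 × 9.716×10⁻⁶ = 8.228×10⁻⁶ mol.
Product: Φ × n_abs = 0.13 × 8.228×10⁻⁶ = 1.070×10⁻⁶ mol.
As a count: 1.070×10⁻⁶ × 6.022×10²³ = 6.4×10¹⁷.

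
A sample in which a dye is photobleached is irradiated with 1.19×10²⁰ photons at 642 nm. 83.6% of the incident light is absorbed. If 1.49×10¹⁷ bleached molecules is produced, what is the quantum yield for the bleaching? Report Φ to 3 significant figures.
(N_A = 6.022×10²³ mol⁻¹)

Φ = 0.00150

Product: 1.49×10¹⁷ / 6.022×10²³ = 2.474×10⁻⁷ mol.
Moles of photons: 1.19×10²⁰ / 6.022×10²³ = 1.976×10⁻⁴ mol.
Photons absorbed: 0.836 × 1.976×10⁻⁴ = 1.652×10⁻⁴ mol.
Φ = 2.474×10⁻⁷ mol / 1.652×10⁻⁴ mol photons = 0.00150.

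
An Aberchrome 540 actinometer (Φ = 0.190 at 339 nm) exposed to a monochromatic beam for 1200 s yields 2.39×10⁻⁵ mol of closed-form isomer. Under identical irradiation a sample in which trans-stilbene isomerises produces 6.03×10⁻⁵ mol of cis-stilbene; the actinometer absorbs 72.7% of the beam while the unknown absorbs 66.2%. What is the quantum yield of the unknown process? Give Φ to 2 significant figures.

Photons absorbed by the actinometer: 2.39×10⁻⁵ / 0.190 = 1.258×10⁻⁴ mol.
Incident flux: 1.258×10⁻⁴ / 0.727 = 1.730×10⁻⁴ einstein.
Absorbed by unknown: 0.662 × 1.730×10⁻⁴ = 1.145×10⁻⁴ mol.
Φ(unknown) = 6.03×10⁻⁵ / 1.145×10⁻⁴ = 0.53.

Φ = 0.53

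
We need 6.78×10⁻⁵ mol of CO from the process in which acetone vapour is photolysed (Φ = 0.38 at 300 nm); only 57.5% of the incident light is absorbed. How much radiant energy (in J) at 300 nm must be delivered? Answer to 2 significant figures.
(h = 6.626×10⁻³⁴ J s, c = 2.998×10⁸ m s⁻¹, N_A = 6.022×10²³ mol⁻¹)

120 J

Photons that must be absorbed: 6.78×10⁻⁵ / 0.38 = 1.784×10⁻⁴ mol.
Incident photons needed: 1.784×10⁻⁴ / 0.575 = 3.103×10⁻⁴ mol.
Photon energy: hc/λ = 6.622×10⁻¹⁹ J; per mole, 3.988×10⁵ J mol⁻¹.
Energy required: 3.103×10⁻⁴ × 3.988×10⁵ = 120 J.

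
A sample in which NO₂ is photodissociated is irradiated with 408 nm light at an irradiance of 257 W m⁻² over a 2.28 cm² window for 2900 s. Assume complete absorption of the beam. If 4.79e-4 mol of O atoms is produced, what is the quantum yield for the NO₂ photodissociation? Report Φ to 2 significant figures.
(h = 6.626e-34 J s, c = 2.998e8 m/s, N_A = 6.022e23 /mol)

Photon energy at 408 nm: hc/λ = (6.626e-34)(2.998e8)/(408e-9) = 4.869e-19 J.
Energy delivered: (257 W m⁻²)(2.28e-4 m²)(2900 s) = 169.9 J.
Photons incident: 169.9 / 4.869e-19 = 3.489e20, i.e. 3.489e20/6.022e23 = 5.794e-4 mol.
Φ = 4.79e-4 mol / 5.794e-4 mol photons = 0.83.

Φ = 0.83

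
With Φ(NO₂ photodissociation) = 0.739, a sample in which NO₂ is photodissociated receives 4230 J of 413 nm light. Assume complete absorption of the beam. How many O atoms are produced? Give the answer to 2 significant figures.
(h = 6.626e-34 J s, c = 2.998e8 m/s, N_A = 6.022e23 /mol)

6.5e21 atoms

Photon energy at 413 nm: hc/λ = (6.626e-34)(2.998e8)/(413e-9) = 4.810e-19 J.
Photons incident: 4230 / 4.810e-19 = 8.794e21, i.e. 8.794e21/6.022e23 = 0.01460 mol.
Product: Φ × n_abs = 0.739 × 0.01460 = 0.01079 mol.
As a count: 0.01079 × 6.022e23 = 6.5e21.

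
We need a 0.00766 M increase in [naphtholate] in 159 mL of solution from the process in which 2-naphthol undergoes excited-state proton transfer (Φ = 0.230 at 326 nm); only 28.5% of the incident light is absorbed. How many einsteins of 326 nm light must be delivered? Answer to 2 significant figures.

Product: (0.00766 M)(0.159 L) = 0.001218 mol.
Photons that must be absorbed: 0.001218 / 0.230 = 0.005296 mol.
Incident photons needed: 0.005296 / 0.285 = 0.01858 mol.

0.019 einstein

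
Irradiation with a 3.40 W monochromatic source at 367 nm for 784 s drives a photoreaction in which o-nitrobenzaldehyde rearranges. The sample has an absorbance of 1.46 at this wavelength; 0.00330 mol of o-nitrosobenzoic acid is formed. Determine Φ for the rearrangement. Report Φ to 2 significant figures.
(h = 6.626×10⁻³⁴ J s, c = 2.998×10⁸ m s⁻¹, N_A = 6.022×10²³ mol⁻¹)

Φ = 0.42

Photon energy at 367 nm: hc/λ = (6.626×10⁻³⁴)(2.998×10⁸)/(367×10⁻⁹) = 5.413×10⁻¹⁹ J.
Energy delivered: (3.40 W)(784 s) = 2666 J.
Photons incident: 2666 / 5.413×10⁻¹⁹ = 4.925×10²¹, i.e. 4.925×10²¹/6.022×10²³ = 0.008178 mol.
Fraction absorbed: 1 − 10^(−1.46) = 0.9653.
Photons absorbed: 0.9653 × 0.008178 = 0.007894 mol.
Φ = 0.00330 mol / 0.007894 mol photons = 0.42.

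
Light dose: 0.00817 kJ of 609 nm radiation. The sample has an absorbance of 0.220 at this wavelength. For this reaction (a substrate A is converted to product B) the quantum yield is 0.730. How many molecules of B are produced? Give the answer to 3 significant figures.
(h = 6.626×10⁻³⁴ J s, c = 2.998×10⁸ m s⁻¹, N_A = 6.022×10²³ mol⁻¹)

Photon energy at 609 nm: hc/λ = (6.626×10⁻³⁴)(2.998×10⁸)/(609×10⁻⁹) = 3.262×10⁻¹⁹ J.
Incident energy: 0.00817 kJ = 8.17 J.
Photons incident: 8.17 / 3.262×10⁻¹⁹ = 2.505×10¹⁹, i.e. 2.505×10¹⁹/6.022×10²³ = 4.160×10⁻⁵ mol.
Fraction absorbed: 1 − 10^(−0.220) = 0.3974.
Photons absorbed: 0.3974 × 4.160×10⁻⁵ = 1.653×10⁻⁵ mol.
Product: Φ × n_abs = 0.730 × 1.653×10⁻⁵ = 1.207×10⁻⁵ mol.
As a count: 1.207×10⁻⁵ × 6.022×10²³ = 7.27×10¹⁸.

7.27×10¹⁸ molecules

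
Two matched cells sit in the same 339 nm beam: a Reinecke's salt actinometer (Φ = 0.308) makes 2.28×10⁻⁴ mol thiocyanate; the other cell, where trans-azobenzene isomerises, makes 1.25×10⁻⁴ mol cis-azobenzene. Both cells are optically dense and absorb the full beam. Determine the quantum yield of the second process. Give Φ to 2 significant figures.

Φ = 0.17

Photons absorbed by the actinometer: 2.28×10⁻⁴ / 0.308 = 7.403×10⁻⁴ mol.
Φ(unknown) = 1.25×10⁻⁴ / 7.403×10⁻⁴ = 0.17.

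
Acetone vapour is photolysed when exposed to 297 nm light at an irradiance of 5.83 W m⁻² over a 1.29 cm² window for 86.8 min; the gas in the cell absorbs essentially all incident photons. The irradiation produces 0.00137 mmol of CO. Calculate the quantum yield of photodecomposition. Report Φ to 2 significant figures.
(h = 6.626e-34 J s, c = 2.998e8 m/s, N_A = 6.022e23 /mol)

Product: 0.00137 mmol = 1.37e-6 mol.
Photon energy at 297 nm: hc/λ = (6.626e-34)(2.998e8)/(297e-9) = 6.688e-19 J.
Energy delivered: (5.83 W m⁻²)(1.29e-4 m²)(5208 s) = 3.917 J.
Photons incident: 3.917 / 6.688e-19 = 5.857e18, i.e. 5.857e18/6.022e23 = 9.726e-6 mol.
Φ = 1.37e-6 mol / 9.726e-6 mol photons = 0.14.

Φ = 0.14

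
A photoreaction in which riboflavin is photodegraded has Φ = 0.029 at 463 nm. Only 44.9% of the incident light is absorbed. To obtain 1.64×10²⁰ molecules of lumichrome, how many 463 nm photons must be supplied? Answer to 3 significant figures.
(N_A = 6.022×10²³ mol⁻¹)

1.26×10²² photons

Product: 1.64×10²⁰ / 6.022×10²³ = 2.723×10⁻⁴ mol.
Photons that must be absorbed: 2.723×10⁻⁴ / 0.029 = 0.009390 mol.
Incident photons needed: 0.009390 / 0.449 = 0.02091 mol.
Photon count: 0.02091 × 6.022×10²³ = 1.26×10²².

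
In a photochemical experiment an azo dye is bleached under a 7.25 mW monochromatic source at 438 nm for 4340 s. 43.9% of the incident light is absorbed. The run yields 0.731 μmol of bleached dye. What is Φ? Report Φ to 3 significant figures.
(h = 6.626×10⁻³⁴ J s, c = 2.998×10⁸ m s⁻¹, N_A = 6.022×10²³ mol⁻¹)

Φ = 0.0145

Product: 0.731 μmol = 7.31×10⁻⁷ mol.
Photon energy at 438 nm: hc/λ = (6.626×10⁻³⁴)(2.998×10⁸)/(438×10⁻⁹) = 4.535×10⁻¹⁹ J.
Energy delivered: (7.25 mW)(4340 s) = 31.47 J.
Photons incident: 31.47 / 4.535×10⁻¹⁹ = 6.939×10¹⁹, i.e. 6.939×10¹⁹/6.022×10²³ = 1.152×10⁻⁴ mol.
Photons absorbed: 0.439 × 1.152×10⁻⁴ = 5.057×10⁻⁵ mol.
Φ = 7.31×10⁻⁷ mol / 5.057×10⁻⁵ mol photons = 0.0145.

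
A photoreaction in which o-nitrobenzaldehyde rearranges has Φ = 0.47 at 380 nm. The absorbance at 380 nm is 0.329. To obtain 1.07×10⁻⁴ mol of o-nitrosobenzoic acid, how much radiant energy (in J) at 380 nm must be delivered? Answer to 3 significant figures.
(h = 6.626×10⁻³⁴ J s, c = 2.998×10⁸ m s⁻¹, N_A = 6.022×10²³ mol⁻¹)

Photons that must be absorbed: 1.07×10⁻⁴ / 0.47 = 2.277×10⁻⁴ mol.
Fraction absorbed: 1 − 10^(−0.329) = 0.5312.
Incident photons needed: 2.277×10⁻⁴ / 0.5312 = 4.287×10⁻⁴ mol.
Photon energy: hc/λ = 5.228×10⁻¹⁹ J; per mole, 3.148×10⁵ J mol⁻¹.
Energy required: 4.287×10⁻⁴ × 3.148×10⁵ = 135 J.

135 J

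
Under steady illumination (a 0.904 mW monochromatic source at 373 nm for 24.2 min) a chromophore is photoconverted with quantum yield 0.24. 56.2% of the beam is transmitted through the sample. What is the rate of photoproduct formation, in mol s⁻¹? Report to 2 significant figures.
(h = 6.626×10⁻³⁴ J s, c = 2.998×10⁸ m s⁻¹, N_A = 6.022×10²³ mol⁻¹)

Photon energy at 373 nm: hc/λ = (6.626×10⁻³⁴)(2.998×10⁸)/(373×10⁻⁹) = 5.326×10⁻¹⁹ J.
Energy delivered: (0.904 mW)(1452 s) = 1.313 J.
Photons incident: 1.313 / 5.326×10⁻¹⁹ = 2.465×10¹⁸, i.e. 2.465×10¹⁸/6.022×10²³ = 4.093×10⁻⁶ mol.
Fraction absorbed: 1 − 56.2/100 = 0.4380.
Photons absorbed: 0.4380 × 4.093×10⁻⁶ = 1.793×10⁻⁶ mol.
Product formed: 0.24 × 1.793×10⁻⁶ = 4.303×10⁻⁷ mol.
Rate: 4.303×10⁻⁷ / 1452 s = 3.0×10⁻¹⁰ mol s⁻¹.

3.0×10⁻¹⁰ mol s⁻¹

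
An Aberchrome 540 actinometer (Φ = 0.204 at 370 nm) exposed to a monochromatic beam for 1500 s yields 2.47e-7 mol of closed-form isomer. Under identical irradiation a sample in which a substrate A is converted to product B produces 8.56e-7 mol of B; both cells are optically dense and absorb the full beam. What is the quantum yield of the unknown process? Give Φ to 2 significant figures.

Φ = 0.71

Photons absorbed by the actinometer: 2.47e-7 / 0.204 = 1.211e-6 mol.
Φ(unknown) = 8.56e-7 / 1.211e-6 = 0.71.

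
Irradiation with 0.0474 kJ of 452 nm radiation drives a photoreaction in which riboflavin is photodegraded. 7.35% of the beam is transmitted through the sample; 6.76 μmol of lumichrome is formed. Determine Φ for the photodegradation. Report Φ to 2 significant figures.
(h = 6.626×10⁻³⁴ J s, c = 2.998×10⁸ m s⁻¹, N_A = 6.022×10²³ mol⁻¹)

Product: 6.76 μmol = 6.76×10⁻⁶ mol.
Photon energy at 452 nm: hc/λ = (6.626×10⁻³⁴)(2.998×10⁸)/(452×10⁻⁹) = 4.395×10⁻¹⁹ J.
Incident energy: 0.0474 kJ = 47.4 J.
Photons incident: 47.4 / 4.395×10⁻¹⁹ = 1.078×10²⁰, i.e. 1.078×10²⁰/6.022×10²³ = 1.790×10⁻⁴ mol.
Fraction absorbed: 1 − 7.35/100 = 0.9265.
Photons absorbed: 0.9265 × 1.790×10⁻⁴ = 1.658×10⁻⁴ mol.
Φ = 6.76×10⁻⁶ mol / 1.658×10⁻⁴ mol photons = 0.041.

Φ = 0.041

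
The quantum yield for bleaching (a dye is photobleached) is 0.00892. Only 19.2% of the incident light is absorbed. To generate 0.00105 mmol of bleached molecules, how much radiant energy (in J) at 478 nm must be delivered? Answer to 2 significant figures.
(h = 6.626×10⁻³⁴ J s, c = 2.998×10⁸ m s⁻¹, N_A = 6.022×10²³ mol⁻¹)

Product: 0.00105 mmol = 1.05×10⁻⁶ mol.
Photons that must be absorbed: 1.05×10⁻⁶ / 0.00892 = 1.177×10⁻⁴ mol.
Incident photons needed: 1.177×10⁻⁴ / 0.192 = 6.130×10⁻⁴ mol.
Photon energy: hc/λ = 4.156×10⁻¹⁹ J; per mole, 2.503×10⁵ J mol⁻¹.
Energy required: 6.130×10⁻⁴ × 2.503×10⁵ = 150 J.

150 J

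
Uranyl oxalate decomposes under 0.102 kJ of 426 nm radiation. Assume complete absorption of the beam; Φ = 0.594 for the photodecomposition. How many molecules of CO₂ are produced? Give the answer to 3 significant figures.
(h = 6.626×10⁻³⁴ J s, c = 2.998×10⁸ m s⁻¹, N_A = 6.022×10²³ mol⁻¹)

Photon energy at 426 nm: hc/λ = (6.626×10⁻³⁴)(2.998×10⁸)/(426×10⁻⁹) = 4.663×10⁻¹⁹ J.
Incident energy: 0.102 kJ = 102 J.
Photons incident: 102 / 4.663×10⁻¹⁹ = 2.187×10²⁰, i.e. 2.187×10²⁰/6.022×10²³ = 3.632×10⁻⁴ mol.
Product: Φ × n_abs = 0.594 × 3.632×10⁻⁴ = 2.157×10⁻⁴ mol.
As a count: 2.157×10⁻⁴ × 6.022×10²³ = 1.30×10²⁰.

1.30×10²⁰ molecules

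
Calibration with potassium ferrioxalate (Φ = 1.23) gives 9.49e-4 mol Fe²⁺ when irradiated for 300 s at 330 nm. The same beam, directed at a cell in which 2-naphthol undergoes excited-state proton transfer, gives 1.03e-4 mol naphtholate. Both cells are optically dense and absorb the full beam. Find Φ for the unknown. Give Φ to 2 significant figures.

Φ = 0.13

Photons absorbed by the actinometer: 9.49e-4 / 1.23 = 7.715e-4 mol.
Φ(unknown) = 1.03e-4 / 7.715e-4 = 0.13.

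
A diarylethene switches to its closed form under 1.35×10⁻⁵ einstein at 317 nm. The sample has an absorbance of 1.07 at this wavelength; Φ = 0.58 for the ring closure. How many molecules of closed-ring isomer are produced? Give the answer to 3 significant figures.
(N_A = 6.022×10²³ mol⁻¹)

Fraction absorbed: 1 − 10^(−1.07) = 0.9149.
Photons absorbed: 0.9149 × 1.35×10⁻⁵ = 1.235×10⁻⁵ mol.
Product: Φ × n_abs = 0.58 × 1.235×10⁻⁵ = 7.163×10⁻⁶ mol.
As a count: 7.163×10⁻⁶ × 6.022×10²³ = 4.31×10¹⁸.

4.31×10¹⁸ molecules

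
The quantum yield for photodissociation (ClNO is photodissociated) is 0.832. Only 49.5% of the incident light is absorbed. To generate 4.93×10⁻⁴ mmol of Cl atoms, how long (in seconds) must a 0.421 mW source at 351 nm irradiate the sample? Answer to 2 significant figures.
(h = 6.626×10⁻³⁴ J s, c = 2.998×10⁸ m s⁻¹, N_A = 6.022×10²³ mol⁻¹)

Product: 4.93×10⁻⁴ mmol = 4.93×10⁻⁷ mol.
Photons that must be absorbed: 4.93×10⁻⁷ / 0.832 = 5.925×10⁻⁷ mol.
Incident photons needed: 5.925×10⁻⁷ / 0.495 = 1.197×10⁻⁶ mol.
Photon energy: hc/λ = 5.659×10⁻¹⁹ J; per mole, 3.408×10⁵ J mol⁻¹.
Energy required: 1.197×10⁻⁶ × 3.408×10⁵ = 0.4079 J.
Time: 0.4079 J / 0.000421 W = 970 s.

t ≈ 970 s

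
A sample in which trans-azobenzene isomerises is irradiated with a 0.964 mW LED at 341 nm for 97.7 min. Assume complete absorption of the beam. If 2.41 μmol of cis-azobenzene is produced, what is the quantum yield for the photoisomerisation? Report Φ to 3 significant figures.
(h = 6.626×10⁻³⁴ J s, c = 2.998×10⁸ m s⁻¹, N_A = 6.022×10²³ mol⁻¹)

Φ = 0.150

Product: 2.41 μmol = 2.41×10⁻⁶ mol.
Photon energy at 341 nm: hc/λ = (6.626×10⁻³⁴)(2.998×10⁸)/(341×10⁻⁹) = 5.825×10⁻¹⁹ J.
Energy delivered: (0.964 mW)(5862 s) = 5.651 J.
Photons incident: 5.651 / 5.825×10⁻¹⁹ = 9.701×10¹⁸, i.e. 9.701×10¹⁸/6.022×10²³ = 1.611×10⁻⁵ mol.
Φ = 2.41×10⁻⁶ mol / 1.611×10⁻⁵ mol photons = 0.150.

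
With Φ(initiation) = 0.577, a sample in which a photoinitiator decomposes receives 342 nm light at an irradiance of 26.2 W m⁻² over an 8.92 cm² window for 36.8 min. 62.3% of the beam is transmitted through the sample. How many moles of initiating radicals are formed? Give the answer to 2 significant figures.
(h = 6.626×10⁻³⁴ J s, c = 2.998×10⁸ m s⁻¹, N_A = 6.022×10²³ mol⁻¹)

3.2×10⁻⁵ mol

Photon energy at 342 nm: hc/λ = (6.626×10⁻³⁴)(2.998×10⁸)/(342×10⁻⁹) = 5.808×10⁻¹⁹ J.
Energy delivered: (26.2 W m⁻²)(8.92×10⁻⁴ m²)(2208 s) = 51.60 J.
Photons incident: 51.60 / 5.808×10⁻¹⁹ = 8.884×10¹⁹, i.e. 8.884×10¹⁹/6.022×10²³ = 1.475×10⁻⁴ mol.
Fraction absorbed: 1 − 62.3/100 = 0.3770.
Photons absorbed: 0.3770 × 1.475×10⁻⁴ = 5.561×10⁻⁵ mol.
Product: Φ × n_abs = 0.577 × 5.561×10⁻⁵ = 3.209×10⁻⁵ mol.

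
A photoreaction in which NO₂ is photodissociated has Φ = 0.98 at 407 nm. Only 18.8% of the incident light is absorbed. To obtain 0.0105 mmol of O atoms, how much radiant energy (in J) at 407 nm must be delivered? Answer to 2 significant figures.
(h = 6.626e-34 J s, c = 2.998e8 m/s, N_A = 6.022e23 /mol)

17 J

Product: 0.0105 mmol = 1.05e-5 mol.
Photons that must be absorbed: 1.05e-5 / 0.98 = 1.071e-5 mol.
Incident photons needed: 1.071e-5 / 0.188 = 5.697e-5 mol.
Photon energy: hc/λ = 4.881e-19 J; per mole, 2.939e5 J mol⁻¹.
Energy required: 5.697e-5 × 2.939e5 = 17 J.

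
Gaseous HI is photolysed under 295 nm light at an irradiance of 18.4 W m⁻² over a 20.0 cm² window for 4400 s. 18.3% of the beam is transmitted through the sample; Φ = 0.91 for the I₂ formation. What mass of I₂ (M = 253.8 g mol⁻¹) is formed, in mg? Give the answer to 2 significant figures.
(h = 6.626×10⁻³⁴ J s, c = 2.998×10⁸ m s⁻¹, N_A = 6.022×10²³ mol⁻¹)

75 mg

Photon energy at 295 nm: hc/λ = (6.626×10⁻³⁴)(2.998×10⁸)/(295×10⁻⁹) = 6.734×10⁻¹⁹ J.
Energy delivered: (18.4 W m⁻²)(20.0×10⁻⁴ m²)(4400 s) = 161.9 J.
Photons incident: 161.9 / 6.734×10⁻¹⁹ = 2.404×10²⁰, i.e. 2.404×10²⁰/6.022×10²³ = 3.992×10⁻⁴ mol.
Fraction absorbed: 1 − 18.3/100 = 0.8170.
Photons absorbed: 0.8170 × 3.992×10⁻⁴ = 3.261×10⁻⁴ mol.
Product: Φ × n_abs = 0.91 × 3.261×10⁻⁴ = 2.968×10⁻⁴ mol.
Mass: 2.968×10⁻⁴ × 253.8 = 0.07533 g = 75 mg.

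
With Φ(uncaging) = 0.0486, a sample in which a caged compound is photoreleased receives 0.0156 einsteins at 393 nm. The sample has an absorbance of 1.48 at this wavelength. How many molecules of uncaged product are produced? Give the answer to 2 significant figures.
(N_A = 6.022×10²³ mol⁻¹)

Fraction absorbed: 1 − 10^(−1.48) = 0.9669.
Photons absorbed: 0.9669 × 0.0156 = 0.01508 mol.
Product: Φ × n_abs = 0.0486 × 0.01508 = 7.329×10⁻⁴ mol.
As a count: 7.329×10⁻⁴ × 6.022×10²³ = 4.4×10²⁰.

4.4×10²⁰ molecules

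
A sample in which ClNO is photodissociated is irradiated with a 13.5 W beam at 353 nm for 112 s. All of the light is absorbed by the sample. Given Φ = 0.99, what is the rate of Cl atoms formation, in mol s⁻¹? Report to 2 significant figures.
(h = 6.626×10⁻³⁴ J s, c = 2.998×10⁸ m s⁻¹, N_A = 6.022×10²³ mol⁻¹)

3.9×10⁻⁵ mol s⁻¹

Photon energy at 353 nm: hc/λ = (6.626×10⁻³⁴)(2.998×10⁸)/(353×10⁻⁹) = 5.627×10⁻¹⁹ J.
Energy delivered: (13.5 W)(112 s) = 1512 J.
Photons incident: 1512 / 5.627×10⁻¹⁹ = 2.687×10²¹, i.e. 2.687×10²¹/6.022×10²³ = 0.004462 mol.
Product formed: 0.99 × 0.004462 = 0.004417 mol.
Rate: 0.004417 / 112 s = 3.9×10⁻⁵ mol s⁻¹.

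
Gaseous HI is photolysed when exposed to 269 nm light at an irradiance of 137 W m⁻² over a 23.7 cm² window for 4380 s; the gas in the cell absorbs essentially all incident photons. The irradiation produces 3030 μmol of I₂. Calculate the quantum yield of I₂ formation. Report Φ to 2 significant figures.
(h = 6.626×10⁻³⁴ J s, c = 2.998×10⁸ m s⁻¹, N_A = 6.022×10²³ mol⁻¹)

Product: 3030 μmol = 0.00303 mol.
Photon energy at 269 nm: hc/λ = (6.626×10⁻³⁴)(2.998×10⁸)/(269×10⁻⁹) = 7.385×10⁻¹⁹ J.
Energy delivered: (137 W m⁻²)(23.7×10⁻⁴ m²)(4380 s) = 1422 J.
Photons incident: 1422 / 7.385×10⁻¹⁹ = 1.926×10²¹, i.e. 1.926×10²¹/6.022×10²³ = 0.003198 mol.
Φ = 0.00303 mol / 0.003198 mol photons = 0.95.

Φ = 0.95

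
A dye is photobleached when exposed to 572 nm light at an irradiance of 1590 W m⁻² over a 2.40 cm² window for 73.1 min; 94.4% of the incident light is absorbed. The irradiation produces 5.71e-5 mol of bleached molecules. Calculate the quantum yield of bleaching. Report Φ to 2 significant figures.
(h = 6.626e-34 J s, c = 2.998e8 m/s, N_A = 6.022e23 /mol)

Φ = 0.0076

Photon energy at 572 nm: hc/λ = (6.626e-34)(2.998e8)/(572e-9) = 3.473e-19 J.
Energy delivered: (1590 W m⁻²)(2.40e-4 m²)(4386 s) = 1674 J.
Photons incident: 1674 / 3.473e-19 = 4.820e21, i.e. 4.820e21/6.022e23 = 0.008004 mol.
Photons absorbed: 0.944 × 0.008004 = 0.007556 mol.
Φ = 5.71e-5 mol / 0.007556 mol photons = 0.0076.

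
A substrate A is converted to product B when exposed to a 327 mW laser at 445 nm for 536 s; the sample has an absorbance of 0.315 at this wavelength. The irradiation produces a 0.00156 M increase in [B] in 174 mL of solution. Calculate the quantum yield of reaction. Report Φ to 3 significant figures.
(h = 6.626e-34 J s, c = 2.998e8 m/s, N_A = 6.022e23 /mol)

Product: (0.00156 M)(0.174 L) = 2.714e-4 mol.
Photon energy at 445 nm: hc/λ = (6.626e-34)(2.998e8)/(445e-9) = 4.464e-19 J.
Energy delivered: (327 mW)(536 s) = 175.3 J.
Photons incident: 175.3 / 4.464e-19 = 3.927e20, i.e. 3.927e20/6.022e23 = 6.521e-4 mol.
Fraction absorbed: 1 − 10^(−0.315) = 0.5158.
Photons absorbed: 0.5158 × 6.521e-4 = 3.364e-4 mol.
Φ = 2.714e-4 mol / 3.364e-4 mol photons = 0.807.

Φ = 0.807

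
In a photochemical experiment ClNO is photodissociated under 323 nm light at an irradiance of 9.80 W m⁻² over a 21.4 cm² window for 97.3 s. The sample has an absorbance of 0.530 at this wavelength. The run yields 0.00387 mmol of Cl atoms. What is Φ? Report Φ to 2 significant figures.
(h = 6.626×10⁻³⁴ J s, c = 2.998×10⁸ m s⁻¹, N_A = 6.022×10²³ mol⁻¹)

Φ = 1.0

Product: 0.00387 mmol = 3.87×10⁻⁶ mol.
Photon energy at 323 nm: hc/λ = (6.626×10⁻³⁴)(2.998×10⁸)/(323×10⁻⁹) = 6.150×10⁻¹⁹ J.
Energy delivered: (9.80 W m⁻²)(21.4×10⁻⁴ m²)(97.3 s) = 2.041 J.
Photons incident: 2.041 / 6.150×10⁻¹⁹ = 3.319×10¹⁸, i.e. 3.319×10¹⁸/6.022×10²³ = 5.511×10⁻⁶ mol.
Fraction absorbed: 1 − 10^(−0.530) = 0.7049.
Photons absorbed: 0.7049 × 5.511×10⁻⁶ = 3.885×10⁻⁶ mol.
Φ = 3.87×10⁻⁶ mol / 3.885×10⁻⁶ mol photons = 1.0.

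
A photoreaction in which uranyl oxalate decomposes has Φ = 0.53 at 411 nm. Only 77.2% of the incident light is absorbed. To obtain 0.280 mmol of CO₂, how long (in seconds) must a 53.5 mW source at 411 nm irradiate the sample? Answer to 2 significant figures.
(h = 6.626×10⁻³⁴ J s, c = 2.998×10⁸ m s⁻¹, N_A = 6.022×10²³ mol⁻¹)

t ≈ 3700 s

Product: 0.280 mmol = 2.80×10⁻⁴ mol.
Photons that must be absorbed: 2.80×10⁻⁴ / 0.53 = 5.283×10⁻⁴ mol.
Incident photons needed: 5.283×10⁻⁴ / 0.772 = 6.843×10⁻⁴ mol.
Photon energy: hc/λ = 4.833×10⁻¹⁹ J; per mole, 2.910×10⁵ J mol⁻¹.
Energy required: 6.843×10⁻⁴ × 2.910×10⁵ = 199.1 J.
Time: 199.1 J / 0.0535 W = 3700 s.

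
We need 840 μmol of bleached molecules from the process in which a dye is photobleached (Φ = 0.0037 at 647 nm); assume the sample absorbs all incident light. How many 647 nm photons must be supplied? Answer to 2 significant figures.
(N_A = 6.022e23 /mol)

Product: 840 μmol = 8.40e-4 mol.
Photons that must be absorbed: 8.40e-4 / 0.0037 = 0.2270 mol.
Photon count: 0.2270 × 6.022e23 = 1.4e23.

1.4e23 photons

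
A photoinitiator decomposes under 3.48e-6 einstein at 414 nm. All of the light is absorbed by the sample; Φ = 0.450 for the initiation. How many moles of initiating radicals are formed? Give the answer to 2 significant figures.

Product: Φ × n_abs = 0.450 × 3.48e-6 = 1.566e-6 mol.

1.6e-6 mol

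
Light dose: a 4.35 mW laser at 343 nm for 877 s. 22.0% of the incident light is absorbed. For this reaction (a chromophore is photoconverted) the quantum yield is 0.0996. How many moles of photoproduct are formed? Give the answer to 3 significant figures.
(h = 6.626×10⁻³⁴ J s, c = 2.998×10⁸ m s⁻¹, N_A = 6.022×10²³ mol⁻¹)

2.40×10⁻⁷ mol

Photon energy at 343 nm: hc/λ = (6.626×10⁻³⁴)(2.998×10⁸)/(343×10⁻⁹) = 5.791×10⁻¹⁹ J.
Energy delivered: (4.35 mW)(877 s) = 3.815 J.
Photons incident: 3.815 / 5.791×10⁻¹⁹ = 6.588×10¹⁸, i.e. 6.588×10¹⁸/6.022×10²³ = 1.094×10⁻⁵ mol.
Photons absorbed: 0.220 × 1.094×10⁻⁵ = 2.407×10⁻⁶ mol.
Product: Φ × n_abs = 0.0996 × 2.407×10⁻⁶ = 2.397×10⁻⁷ mol.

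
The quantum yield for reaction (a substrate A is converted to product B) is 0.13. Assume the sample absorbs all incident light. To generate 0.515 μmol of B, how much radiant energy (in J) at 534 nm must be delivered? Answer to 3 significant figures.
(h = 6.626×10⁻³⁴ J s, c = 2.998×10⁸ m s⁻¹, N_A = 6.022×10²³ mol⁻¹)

0.887 J

Product: 0.515 μmol = 5.15×10⁻⁷ mol.
Photons that must be absorbed: 5.15×10⁻⁷ / 0.13 = 3.962×10⁻⁶ mol.
Photon energy: hc/λ = 3.720×10⁻¹⁹ J; per mole, 2.240×10⁵ J mol⁻¹.
Energy required: 3.962×10⁻⁶ × 2.240×10⁵ = 0.887 J.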